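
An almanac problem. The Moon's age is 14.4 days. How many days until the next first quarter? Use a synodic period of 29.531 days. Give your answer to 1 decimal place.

First quarter is 0.25 of the way through the cycle: age 0.25 × 29.531 = 7.383 d.
This lunation's first quarter (7.383 d) has passed, so add one period: 36.914 − 14.4 = 22.514 days.

22.5 days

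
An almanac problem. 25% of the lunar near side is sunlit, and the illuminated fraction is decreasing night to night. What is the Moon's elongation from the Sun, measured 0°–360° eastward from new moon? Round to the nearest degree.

300°

Invert f = (1 − cos θ)/2 to get cos θ = 1 − 2(0.25) = 0.500, hence θ₀ = arccos 0.500 = 60.0°.
Waning ⇒ past full, so θ = 360° − 60.0° = 300.0°.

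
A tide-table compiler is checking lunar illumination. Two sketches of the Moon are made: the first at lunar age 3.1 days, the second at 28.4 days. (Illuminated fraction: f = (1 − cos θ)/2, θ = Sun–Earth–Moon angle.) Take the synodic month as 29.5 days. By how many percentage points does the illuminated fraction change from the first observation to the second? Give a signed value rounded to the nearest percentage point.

-9 percentage points

First observation: θ = 360°·3.1/29.5 = 37.8°, so f = 0.105.
Second observation: θ = 346.6°, f = 0.014.
Δf = 0.014 − 0.105 = -0.091, i.e. -9 pp.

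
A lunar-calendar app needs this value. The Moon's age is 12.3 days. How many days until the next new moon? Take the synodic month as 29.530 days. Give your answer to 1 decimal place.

17.2 days

The next new moon completes the synodic month: 29.530 − 12.3 = 17.230 days.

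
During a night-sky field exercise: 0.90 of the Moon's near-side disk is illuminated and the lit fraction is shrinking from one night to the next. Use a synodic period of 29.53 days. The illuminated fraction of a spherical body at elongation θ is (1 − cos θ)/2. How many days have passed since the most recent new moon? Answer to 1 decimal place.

Invert f = (1 − cos θ)/2 to get cos θ = 1 − 2(0.90) = -0.800, hence θ₀ = arccos -0.800 = 143.1°.
Waning ⇒ past full, so θ = 360° − 143.1° = 216.9°.
Age = 29.53 × 216.9°/360° ≈ 17.79 days.

17.8 days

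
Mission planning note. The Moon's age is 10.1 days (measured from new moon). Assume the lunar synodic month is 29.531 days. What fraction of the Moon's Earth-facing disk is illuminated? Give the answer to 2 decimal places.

The Moon has covered 10.1/29.531 of its cycle, so θ ≈ 360° × 10.1/29.531 = 123.1°.
With cos θ = (-0.546), the lit fraction is (1 − (-0.546))/2 ≈ 0.773.

0.77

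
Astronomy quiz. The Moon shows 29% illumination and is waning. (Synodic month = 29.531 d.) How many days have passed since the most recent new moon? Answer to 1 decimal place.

cos θ = 1 − 2f = 0.420, giving a principal value of 65.2°.
Since the Moon is past full (waning), take the reflex angle: θ = 360° − 65.2° = 294.8°.
That fraction of the synodic month is 294.8/360 × 29.531 d ≈ 24.19 d.

24.2 days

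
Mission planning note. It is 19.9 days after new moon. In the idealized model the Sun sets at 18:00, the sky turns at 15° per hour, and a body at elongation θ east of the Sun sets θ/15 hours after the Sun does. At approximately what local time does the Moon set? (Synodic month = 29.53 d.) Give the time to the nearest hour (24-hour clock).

10:00

The Moon has covered 19.9/29.53 of its cycle, so θ ≈ 360° × 19.9/29.53 = 242.6°.
Delay after the Sun = 242.6° / (15°/h) ≈ 16.17 h.
18:00 + 16.17 h ≈ 10:10 → 10:00 to the nearest hour.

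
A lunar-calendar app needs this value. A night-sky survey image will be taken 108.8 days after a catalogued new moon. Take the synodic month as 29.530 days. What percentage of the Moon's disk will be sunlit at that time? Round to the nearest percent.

108.8/29.530 = 3.684 lunations, so 3 complete cycles and 20.21 d into the next.
Elongation θ = 360° × 20.21/29.530 ≈ 246.4°.
cos 246.4° = (-0.401), so f = (1 − (-0.401))/2 = 0.700, so 70%.

70%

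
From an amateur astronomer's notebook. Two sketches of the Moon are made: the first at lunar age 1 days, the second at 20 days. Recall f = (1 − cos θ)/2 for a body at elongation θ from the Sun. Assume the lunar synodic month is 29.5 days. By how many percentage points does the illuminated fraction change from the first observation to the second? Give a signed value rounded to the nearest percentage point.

+71 percentage points

θ₁ = 360° × 1/29.5 = 12.2°, f₁ = (1 − cos θ₁)/2 = 0.011.
θ₂ = 360° × 20/29.5 = 244.1°, f₂ = (1 − cos θ₂)/2 = 0.719.
Change = f₂ − f₁ = +0.707 → +71 percentage points.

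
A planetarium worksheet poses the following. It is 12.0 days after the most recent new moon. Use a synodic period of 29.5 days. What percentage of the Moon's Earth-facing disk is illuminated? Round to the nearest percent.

Elongation θ = 360° × 12.0/29.5 ≈ 146.4°.
Illuminated fraction = (1 − cos 146.4°)/2 = (1 − (-0.833))/2 ≈ 0.917, so 92%.

92%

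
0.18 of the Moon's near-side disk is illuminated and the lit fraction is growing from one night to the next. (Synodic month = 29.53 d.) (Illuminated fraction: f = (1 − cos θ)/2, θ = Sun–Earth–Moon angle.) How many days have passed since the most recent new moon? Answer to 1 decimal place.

Invert f = (1 − cos θ)/2 to get cos θ = 1 − 2(0.18) = 0.640, hence θ₀ = arccos 0.640 = 50.2°.
Waxing ⇒ before full, so θ = 50.2°.
At 360°/29.53 d per day, 50.2° corresponds to 4.12 days.

4.1 days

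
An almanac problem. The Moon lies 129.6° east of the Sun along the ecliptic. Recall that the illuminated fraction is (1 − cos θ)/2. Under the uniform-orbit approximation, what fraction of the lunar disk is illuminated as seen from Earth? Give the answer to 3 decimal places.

0.819

cos 129.6° = (-0.637), so f = (1 − (-0.637))/2 = 0.819.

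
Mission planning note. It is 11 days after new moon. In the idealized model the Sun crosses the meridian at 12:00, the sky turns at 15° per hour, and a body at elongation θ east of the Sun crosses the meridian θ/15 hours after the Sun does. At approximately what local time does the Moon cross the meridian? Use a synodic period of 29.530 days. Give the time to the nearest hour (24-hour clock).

21:00

The Moon has covered 11/29.530 of its cycle, so θ ≈ 360° × 11/29.530 = 134.1°.
The Moon trails the Sun by θ/15 = 134.1/15 ≈ 8.94 hours.
12:00 + 8.94 h ≈ 20:56 → 21:00 to the nearest hour.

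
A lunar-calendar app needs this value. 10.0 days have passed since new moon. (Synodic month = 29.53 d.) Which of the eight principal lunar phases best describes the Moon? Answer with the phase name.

waxing gibbous

At 10.0/29.53 of the cycle, θ ≈ 122° — the waxing gibbous range.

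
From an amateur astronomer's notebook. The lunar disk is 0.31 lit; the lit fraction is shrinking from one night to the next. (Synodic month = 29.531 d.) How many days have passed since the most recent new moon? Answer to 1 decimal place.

From f = (1 − cos θ)/2: cos θ = 1 − 2×0.31 = 0.380; arccos → 67.7°.
A waning Moon lies in 180°–360°, so θ = 360° − 67.7° = 292.3°.
That fraction of the synodic month is 292.3/360 × 29.531 d ≈ 23.98 d.

24.0 days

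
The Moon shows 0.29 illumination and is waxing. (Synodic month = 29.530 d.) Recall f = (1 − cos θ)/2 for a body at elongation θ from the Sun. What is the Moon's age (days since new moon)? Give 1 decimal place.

5.3 days

Invert f = (1 − cos θ)/2 to get cos θ = 1 − 2(0.29) = 0.420, hence θ₀ = arccos 0.420 = 65.2°.
Waxing ⇒ before full, so θ = 65.2°.
That fraction of the synodic month is 65.2/360 × 29.530 d ≈ 5.35 d.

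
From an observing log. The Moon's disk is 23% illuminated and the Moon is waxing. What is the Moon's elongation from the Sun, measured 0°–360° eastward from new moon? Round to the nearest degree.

57°

Invert f = (1 − cos θ)/2 to get cos θ = 1 − 2(0.23) = 0.540, hence θ₀ = arccos 0.540 = 57.3°.
The Moon is waxing (0°–180°), so θ = 57.3° directly.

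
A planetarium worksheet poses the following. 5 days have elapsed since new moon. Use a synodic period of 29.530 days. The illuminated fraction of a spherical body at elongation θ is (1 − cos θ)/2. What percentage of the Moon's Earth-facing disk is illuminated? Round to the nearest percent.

Elongation θ = 360° × 5/29.530 ≈ 61.0°.
Illuminated fraction = (1 − cos 61.0°)/2 = (1 − 0.485)/2 ≈ 0.257, so 26%.

26%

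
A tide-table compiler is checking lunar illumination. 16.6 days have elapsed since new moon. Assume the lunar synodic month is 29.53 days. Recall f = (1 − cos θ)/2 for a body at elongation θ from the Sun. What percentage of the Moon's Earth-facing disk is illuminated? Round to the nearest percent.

Phase angle: θ = 360°·(16.6 d)/(29.53 d) = 202.4°.
cos 202.4° = (-0.925), so f = (1 − (-0.925))/2 = 0.962, so 96%.

96%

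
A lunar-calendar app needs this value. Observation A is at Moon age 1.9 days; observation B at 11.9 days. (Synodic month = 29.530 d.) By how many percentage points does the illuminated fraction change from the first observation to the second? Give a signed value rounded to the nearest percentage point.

θ₁ = 360° × 1.9/29.530 = 23.2°, f₁ = (1 − cos θ₁)/2 = 0.040.
θ₂ = 360° × 11.9/29.530 = 145.1°, f₂ = (1 − cos θ₂)/2 = 0.910.
Change = f₂ − f₁ = +0.870 → +87 percentage points.

+87 pp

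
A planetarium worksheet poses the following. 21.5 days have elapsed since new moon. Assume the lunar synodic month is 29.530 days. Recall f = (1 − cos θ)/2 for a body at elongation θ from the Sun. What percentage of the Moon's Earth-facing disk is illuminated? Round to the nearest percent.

57%

The Moon has covered 21.5/29.530 of its cycle, so θ ≈ 360° × 21.5/29.530 = 262.1°.
cos 262.1° = (-0.137), so f = (1 − (-0.137))/2 = 0.569, so 57%.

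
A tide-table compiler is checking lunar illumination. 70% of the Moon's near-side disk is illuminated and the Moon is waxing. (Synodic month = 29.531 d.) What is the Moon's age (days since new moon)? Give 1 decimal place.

Invert f = (1 − cos θ)/2 to get cos θ = 1 − 2(0.70) = -0.400, hence θ₀ = arccos -0.400 = 113.6°.
Waxing ⇒ before full, so θ = 113.6°.
That fraction of the synodic month is 113.6/360 × 29.531 d ≈ 9.32 d.

9.3 days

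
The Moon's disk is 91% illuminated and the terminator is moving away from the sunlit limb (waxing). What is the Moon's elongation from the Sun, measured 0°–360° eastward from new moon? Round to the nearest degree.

145°

From f = (1 − cos θ)/2: cos θ = 1 − 2×0.91 = -0.820; arccos → 145.1°.
Waxing ⇒ before full, so θ = 145.1°.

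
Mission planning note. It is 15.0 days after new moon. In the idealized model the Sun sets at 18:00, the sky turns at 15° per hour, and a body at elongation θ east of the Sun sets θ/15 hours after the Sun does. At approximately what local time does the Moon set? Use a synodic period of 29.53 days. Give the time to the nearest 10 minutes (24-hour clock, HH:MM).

06:10

The Moon has covered 15.0/29.53 of its cycle, so θ ≈ 360° × 15.0/29.53 = 182.9°.
At 15° of sky rotation per hour, 182.9° corresponds to a 12.19 h lag.
18:00 + 12.191 h ≈ 06:11 → 06:10 to the nearest ten minutes.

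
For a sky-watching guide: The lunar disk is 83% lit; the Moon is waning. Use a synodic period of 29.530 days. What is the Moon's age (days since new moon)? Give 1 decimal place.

From f = (1 − cos θ)/2: cos θ = 1 − 2×0.83 = -0.660; arccos → 131.3°.
A waning Moon lies in 180°–360°, so θ = 360° − 131.3° = 228.7°.
At 360°/29.530 d per day, 228.7° corresponds to 18.76 days.

18.8 days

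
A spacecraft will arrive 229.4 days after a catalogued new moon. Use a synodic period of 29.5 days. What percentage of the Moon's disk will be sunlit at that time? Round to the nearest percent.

Reduce mod P: 229.4 − 7×29.5 = 22.90 d into the current lunation.
The Moon has covered 22.90/29.5 of its cycle, so θ ≈ 360° × 22.90/29.5 = 279.5°.
Illuminated fraction = (1 − cos 279.5°)/2 = (1 − 0.164)/2 ≈ 0.418, so 42%.

42%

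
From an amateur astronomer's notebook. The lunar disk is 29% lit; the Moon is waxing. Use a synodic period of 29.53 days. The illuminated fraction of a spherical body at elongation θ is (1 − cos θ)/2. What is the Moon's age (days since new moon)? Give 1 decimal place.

5.3 days

From f = (1 − cos θ)/2: cos θ = 1 − 2×0.29 = 0.420; arccos → 65.2°.
The Moon is waxing (0°–180°), so θ = 65.2° directly.
Age = 29.53 × 65.2°/360° ≈ 5.35 days.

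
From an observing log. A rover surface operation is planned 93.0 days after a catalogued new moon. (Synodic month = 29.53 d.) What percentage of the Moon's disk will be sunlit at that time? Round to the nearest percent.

93.0 d spans 3 complete synodic months (3 × 29.53 = 88.59 d) plus 4.41 d.
Phase angle: θ = 360°·(4.41 d)/(29.53 d) = 53.8°.
Illuminated fraction = (1 − cos 53.8°)/2 = (1 − 0.591)/2 ≈ 0.204, so 20%.

20%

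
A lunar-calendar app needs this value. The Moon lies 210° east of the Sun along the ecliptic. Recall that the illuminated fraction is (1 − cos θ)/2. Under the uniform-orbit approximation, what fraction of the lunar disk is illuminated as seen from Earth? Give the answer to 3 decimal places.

cos 210° = (-0.866), so f = (1 − (-0.866))/2 = 0.933.

0.933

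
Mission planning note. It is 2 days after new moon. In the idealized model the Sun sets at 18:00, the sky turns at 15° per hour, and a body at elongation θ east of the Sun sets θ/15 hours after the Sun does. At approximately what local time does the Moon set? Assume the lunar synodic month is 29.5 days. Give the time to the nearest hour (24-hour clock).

20:00

Elongation θ = 360° × 2/29.5 ≈ 24.4°.
The Moon trails the Sun by θ/15 = 24.4/15 ≈ 1.63 hours.
18:00 + 1.63 h ≈ 19:38 → 20:00 to the nearest hour.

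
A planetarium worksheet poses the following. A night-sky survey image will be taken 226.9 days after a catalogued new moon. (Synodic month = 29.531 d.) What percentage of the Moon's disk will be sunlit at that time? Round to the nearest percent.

70%

226.9 d spans 7 complete synodic months (7 × 29.531 = 206.72 d) plus 20.18 d.
The Moon has covered 20.18/29.531 of its cycle, so θ ≈ 360° × 20.18/29.531 = 246.0°.
cos 246.0° = (-0.406), so f = (1 − (-0.406))/2 = 0.703, so 70%.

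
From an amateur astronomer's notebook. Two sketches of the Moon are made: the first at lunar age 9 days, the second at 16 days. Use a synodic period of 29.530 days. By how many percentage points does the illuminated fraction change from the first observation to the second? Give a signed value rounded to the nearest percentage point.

+31 pp

First observation: θ = 360°·9/29.530 = 109.7°, so f = 0.669.
Second observation: θ = 195.1°, f = 0.983.
Δf = 0.983 − 0.669 = +0.314, i.e. +31 pp.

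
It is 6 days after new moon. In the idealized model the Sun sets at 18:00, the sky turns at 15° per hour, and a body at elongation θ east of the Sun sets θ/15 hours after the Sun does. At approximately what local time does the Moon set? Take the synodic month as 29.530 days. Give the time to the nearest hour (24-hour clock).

23:00

Elongation θ = 360° × 6/29.530 ≈ 73.1°.
At 15° of sky rotation per hour, 73.1° corresponds to a 4.88 h lag.
18:00 + 4.88 h ≈ 22:53 → 23:00 to the nearest hour.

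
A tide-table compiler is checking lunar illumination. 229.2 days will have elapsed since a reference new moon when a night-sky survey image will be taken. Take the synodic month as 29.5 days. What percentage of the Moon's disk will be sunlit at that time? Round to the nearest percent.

44%

229.2 d spans 7 complete synodic months (7 × 29.5 = 206.50 d) plus 22.70 d.
Elongation θ = 360° × 22.70/29.5 ≈ 277.0°.
Illuminated fraction = (1 − cos 277.0°)/2 = (1 − 0.122)/2 ≈ 0.439, so 44%.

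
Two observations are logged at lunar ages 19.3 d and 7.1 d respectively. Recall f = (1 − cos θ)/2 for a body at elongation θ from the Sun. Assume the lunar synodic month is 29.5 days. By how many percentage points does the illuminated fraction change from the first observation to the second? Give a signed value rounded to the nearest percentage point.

-31 percentage points

First observation: θ = 360°·19.3/29.5 = 235.5°, so f = 0.783.
Second observation: θ = 86.6°, f = 0.471.
Δf = 0.471 − 0.783 = -0.312, i.e. -31 pp.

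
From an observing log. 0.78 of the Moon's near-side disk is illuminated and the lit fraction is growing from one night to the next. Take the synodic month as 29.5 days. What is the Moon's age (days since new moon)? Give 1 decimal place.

10.2 days

Invert f = (1 − cos θ)/2 to get cos θ = 1 − 2(0.78) = -0.560, hence θ₀ = arccos -0.560 = 124.1°.
The Moon is waxing (0°–180°), so θ = 124.1° directly.
At 360°/29.5 d per day, 124.1° corresponds to 10.17 days.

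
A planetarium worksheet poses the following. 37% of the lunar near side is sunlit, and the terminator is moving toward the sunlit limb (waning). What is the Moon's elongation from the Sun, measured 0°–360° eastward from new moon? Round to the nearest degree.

285°

cos θ = 1 − 2f = 0.260, giving a principal value of 74.9°.
Waning ⇒ past full, so θ = 360° − 74.9° = 285.1°.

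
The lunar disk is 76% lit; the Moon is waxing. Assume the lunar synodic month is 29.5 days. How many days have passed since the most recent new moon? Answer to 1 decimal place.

9.9 days

From f = (1 − cos θ)/2: cos θ = 1 − 2×0.76 = -0.520; arccos → 121.3°.
The Moon is waxing (0°–180°), so θ = 121.3° directly.
That fraction of the synodic month is 121.3/360 × 29.5 d ≈ 9.94 d.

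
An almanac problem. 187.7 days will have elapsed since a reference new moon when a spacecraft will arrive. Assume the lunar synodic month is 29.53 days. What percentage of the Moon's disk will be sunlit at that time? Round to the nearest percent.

187.7 d spans 6 complete synodic months (6 × 29.53 = 177.18 d) plus 10.52 d.
Elongation θ = 360° × 10.52/29.53 ≈ 128.2°.
Illuminated fraction = (1 − cos 128.2°)/2 = (1 − (-0.619))/2 ≈ 0.810, so 81%.

81%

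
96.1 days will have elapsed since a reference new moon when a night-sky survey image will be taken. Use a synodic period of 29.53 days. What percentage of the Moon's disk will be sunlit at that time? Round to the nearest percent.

96.1 d spans 3 complete synodic months (3 × 29.53 = 88.59 d) plus 7.51 d.
Elongation θ = 360° × 7.51/29.53 ≈ 91.6°.
Illuminated fraction = (1 − cos 91.6°)/2 = (1 − (-0.027))/2 ≈ 0.514, so 51%.

51%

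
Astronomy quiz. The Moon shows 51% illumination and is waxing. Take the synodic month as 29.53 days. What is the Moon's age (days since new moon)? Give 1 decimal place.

7.5 days

From f = (1 − cos θ)/2: cos θ = 1 − 2×0.51 = -0.020; arccos → 91.1°.
The Moon is waxing (0°–180°), so θ = 91.1° directly.
That fraction of the synodic month is 91.1/360 × 29.53 d ≈ 7.48 d.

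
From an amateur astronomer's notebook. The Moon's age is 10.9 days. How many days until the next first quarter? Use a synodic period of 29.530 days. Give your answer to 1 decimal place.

First quarter is 0.25 of the way through the cycle: age 0.25 × 29.530 = 7.383 d.
This lunation's first quarter (7.383 d) has passed, so add one period: 36.913 − 10.9 = 26.013 days.

26.0 days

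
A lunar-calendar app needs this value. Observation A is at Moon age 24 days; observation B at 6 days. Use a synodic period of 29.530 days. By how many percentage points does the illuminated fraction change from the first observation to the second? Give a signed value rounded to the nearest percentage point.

θ₁ = 360° × 24/29.530 = 292.6°, f₁ = (1 − cos θ₁)/2 = 0.308.
θ₂ = 360° × 6/29.530 = 73.1°, f₂ = (1 − cos θ₂)/2 = 0.355.
Change = f₂ − f₁ = +0.047 → +5 percentage points.

+5 pp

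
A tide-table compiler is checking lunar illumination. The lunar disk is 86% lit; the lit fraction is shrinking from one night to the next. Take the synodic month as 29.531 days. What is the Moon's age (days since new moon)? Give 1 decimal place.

18.4 days

From f = (1 − cos θ)/2: cos θ = 1 − 2×0.86 = -0.720; arccos → 136.1°.
Waning ⇒ past full, so θ = 360° − 136.1° = 223.9°.
Age = 29.531 × 223.9°/360° ≈ 18.37 days.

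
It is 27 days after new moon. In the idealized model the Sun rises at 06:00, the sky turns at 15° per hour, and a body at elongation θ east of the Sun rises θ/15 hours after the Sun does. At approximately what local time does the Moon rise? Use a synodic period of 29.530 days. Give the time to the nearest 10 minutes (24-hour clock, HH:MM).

The Moon has covered 27/29.530 of its cycle, so θ ≈ 360° × 27/29.530 = 329.2°.
At 15° of sky rotation per hour, 329.2° corresponds to a 21.94 h lag.
06:00 + 21.944 h ≈ 03:57 → 04:00 to the nearest ten minutes.

04:00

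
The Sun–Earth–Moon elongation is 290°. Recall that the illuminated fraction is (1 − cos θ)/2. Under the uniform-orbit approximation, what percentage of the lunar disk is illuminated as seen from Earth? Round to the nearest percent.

cos 290° = 0.342, so f = (1 − 0.342)/2 = 0.329, i.e. 33%.

33%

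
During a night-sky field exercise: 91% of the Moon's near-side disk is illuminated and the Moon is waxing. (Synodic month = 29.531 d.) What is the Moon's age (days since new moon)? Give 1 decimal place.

11.9 days

Invert f = (1 − cos θ)/2 to get cos θ = 1 − 2(0.91) = -0.820, hence θ₀ = arccos -0.820 = 145.1°.
Waxing ⇒ before full, so θ = 145.1°.
That fraction of the synodic month is 145.1/360 × 29.531 d ≈ 11.90 d.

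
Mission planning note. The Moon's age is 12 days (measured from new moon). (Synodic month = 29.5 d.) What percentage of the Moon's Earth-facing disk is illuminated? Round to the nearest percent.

92%

Elongation θ = 360° × 12/29.5 ≈ 146.4°.
With cos θ = (-0.833), the lit fraction is (1 − (-0.833))/2 ≈ 0.917, so 92%.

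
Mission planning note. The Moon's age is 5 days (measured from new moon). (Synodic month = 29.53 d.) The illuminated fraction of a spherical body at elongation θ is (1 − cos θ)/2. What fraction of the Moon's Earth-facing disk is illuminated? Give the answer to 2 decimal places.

0.26

Phase angle: θ = 360°·(5 d)/(29.53 d) = 61.0°.
cos 61.0° = 0.485, so f = (1 − 0.485)/2 = 0.257.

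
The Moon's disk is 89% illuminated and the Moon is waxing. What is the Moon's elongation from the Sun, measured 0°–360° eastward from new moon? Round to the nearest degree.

Invert f = (1 − cos θ)/2 to get cos θ = 1 − 2(0.89) = -0.780, hence θ₀ = arccos -0.780 = 141.3°.
The Moon is waxing (0°–180°), so θ = 141.3° directly.

141°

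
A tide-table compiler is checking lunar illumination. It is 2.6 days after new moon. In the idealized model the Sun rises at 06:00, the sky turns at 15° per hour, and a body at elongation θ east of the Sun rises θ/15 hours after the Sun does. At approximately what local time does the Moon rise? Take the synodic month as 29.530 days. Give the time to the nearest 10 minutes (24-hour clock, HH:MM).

Phase angle: θ = 360°·(2.6 d)/(29.530 d) = 31.7°.
The Moon trails the Sun by θ/15 = 31.7/15 ≈ 2.11 hours.
06:00 + 2.113 h ≈ 08:07 → 08:10 to the nearest ten minutes.

08:10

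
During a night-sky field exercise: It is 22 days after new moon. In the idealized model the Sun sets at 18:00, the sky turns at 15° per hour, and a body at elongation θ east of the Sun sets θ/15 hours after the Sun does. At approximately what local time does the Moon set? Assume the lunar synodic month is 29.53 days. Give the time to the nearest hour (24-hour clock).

Elongation θ = 360° × 22/29.53 ≈ 268.2°.
Delay after the Sun = 268.2° / (15°/h) ≈ 17.88 h.
18:00 + 17.88 h ≈ 11:53 → 12:00 to the nearest hour.

12:00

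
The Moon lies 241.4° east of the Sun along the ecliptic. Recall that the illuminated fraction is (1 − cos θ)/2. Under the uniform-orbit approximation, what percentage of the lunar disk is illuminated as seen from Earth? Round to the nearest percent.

74%

f = (1 − cos 241.4°)/2 = (1 − (-0.479))/2 ≈ 0.739, i.e. 74%.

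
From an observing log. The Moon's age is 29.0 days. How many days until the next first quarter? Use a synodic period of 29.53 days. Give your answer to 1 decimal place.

First quarter is 0.25 of the way through the cycle: age 0.25 × 29.53 = 7.383 d.
Already past this cycle's first quarter; the next is at 7.383 + 29.53 = 36.913 d, so 36.913 − 29.0 = 7.913 days.

7.9 days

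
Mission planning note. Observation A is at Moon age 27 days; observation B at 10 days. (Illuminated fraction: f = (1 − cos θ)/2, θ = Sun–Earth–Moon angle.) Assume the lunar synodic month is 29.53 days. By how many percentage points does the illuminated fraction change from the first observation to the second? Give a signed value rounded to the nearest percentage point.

+69 pp

θ₁ = 360° × 27/29.53 = 329.2°, f₁ = (1 − cos θ₁)/2 = 0.071.
θ₂ = 360° × 10/29.53 = 121.9°, f₂ = (1 − cos θ₂)/2 = 0.764.
Change = f₂ − f₁ = +0.694 → +69 percentage points.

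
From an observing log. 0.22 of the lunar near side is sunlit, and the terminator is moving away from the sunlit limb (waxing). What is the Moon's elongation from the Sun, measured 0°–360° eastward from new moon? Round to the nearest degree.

56°

Invert f = (1 − cos θ)/2 to get cos θ = 1 − 2(0.22) = 0.560, hence θ₀ = arccos 0.560 = 55.9°.
Waxing ⇒ before full, so θ = 55.9°.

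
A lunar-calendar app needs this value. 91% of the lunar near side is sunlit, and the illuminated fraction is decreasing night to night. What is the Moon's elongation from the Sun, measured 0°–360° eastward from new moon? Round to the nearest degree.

215°

From f = (1 − cos θ)/2: cos θ = 1 − 2×0.91 = -0.820; arccos → 145.1°.
A waning Moon lies in 180°–360°, so θ = 360° − 145.1° = 214.9°.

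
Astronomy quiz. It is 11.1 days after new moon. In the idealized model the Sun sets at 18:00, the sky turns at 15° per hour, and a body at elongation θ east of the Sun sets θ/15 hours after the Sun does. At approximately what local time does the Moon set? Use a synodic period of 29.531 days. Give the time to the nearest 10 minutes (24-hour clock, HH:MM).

Phase angle: θ = 360°·(11.1 d)/(29.531 d) = 135.3°.
Delay after the Sun = 135.3° / (15°/h) ≈ 9.02 h.
18:00 + 9.021 h ≈ 03:01 → 03:00 to the nearest ten minutes.

03:00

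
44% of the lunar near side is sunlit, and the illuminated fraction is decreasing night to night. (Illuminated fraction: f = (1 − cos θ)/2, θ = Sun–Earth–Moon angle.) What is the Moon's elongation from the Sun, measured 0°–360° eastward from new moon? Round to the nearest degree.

277°

cos θ = 1 − 2f = 0.120, giving a principal value of 83.1°.
Waning ⇒ past full, so θ = 360° − 83.1° = 276.9°.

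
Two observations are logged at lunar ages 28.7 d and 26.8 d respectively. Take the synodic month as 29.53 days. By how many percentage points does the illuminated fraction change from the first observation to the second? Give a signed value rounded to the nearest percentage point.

θ₁ = 360° × 28.7/29.53 = 349.9°, f₁ = (1 − cos θ₁)/2 = 0.008.
θ₂ = 360° × 26.8/29.53 = 326.7°, f₂ = (1 − cos θ₂)/2 = 0.082.
Change = f₂ − f₁ = +0.074 → +7 percentage points.

+7 pp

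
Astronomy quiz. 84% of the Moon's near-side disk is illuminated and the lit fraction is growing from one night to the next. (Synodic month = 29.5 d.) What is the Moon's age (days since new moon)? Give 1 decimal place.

10.9 days

cos θ = 1 − 2f = -0.680, giving a principal value of 132.8°.
The Moon is waxing (0°–180°), so θ = 132.8° directly.
That fraction of the synodic month is 132.8/360 × 29.5 d ≈ 10.89 d.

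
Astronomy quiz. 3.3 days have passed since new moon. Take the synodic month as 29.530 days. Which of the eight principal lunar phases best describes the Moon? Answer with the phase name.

waxing crescent

θ ≈ 360° × 3.3/29.530 = 40°, which falls in the waxing crescent sector.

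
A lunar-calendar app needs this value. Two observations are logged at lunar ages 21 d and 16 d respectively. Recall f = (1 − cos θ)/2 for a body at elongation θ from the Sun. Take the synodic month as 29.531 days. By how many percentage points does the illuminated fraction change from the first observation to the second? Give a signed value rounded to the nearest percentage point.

θ₁ = 360° × 21/29.531 = 256.0°, f₁ = (1 − cos θ₁)/2 = 0.621.
θ₂ = 360° × 16/29.531 = 195.0°, f₂ = (1 − cos θ₂)/2 = 0.983.
Change = f₂ − f₁ = +0.362 → +36 percentage points.

+36 percentage points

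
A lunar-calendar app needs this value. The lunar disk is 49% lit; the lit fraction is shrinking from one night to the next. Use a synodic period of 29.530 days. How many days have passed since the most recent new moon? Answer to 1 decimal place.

From f = (1 − cos θ)/2: cos θ = 1 − 2×0.49 = 0.020; arccos → 88.9°.
A waning Moon lies in 180°–360°, so θ = 360° − 88.9° = 271.1°.
Age = 29.530 × 271.1°/360° ≈ 22.24 days.

22.2 days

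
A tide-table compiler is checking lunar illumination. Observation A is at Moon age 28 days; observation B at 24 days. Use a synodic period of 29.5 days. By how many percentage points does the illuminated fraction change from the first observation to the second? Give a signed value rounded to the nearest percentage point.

θ₁ = 360° × 28/29.5 = 341.7°, f₁ = (1 − cos θ₁)/2 = 0.025.
θ₂ = 360° × 24/29.5 = 292.9°, f₂ = (1 − cos θ₂)/2 = 0.306.
Change = f₂ − f₁ = +0.280 → +28 percentage points.

+28 pp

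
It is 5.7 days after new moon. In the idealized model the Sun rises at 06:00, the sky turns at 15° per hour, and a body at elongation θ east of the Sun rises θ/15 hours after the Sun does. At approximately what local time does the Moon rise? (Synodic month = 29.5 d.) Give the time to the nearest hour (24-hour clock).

11:00

Elongation θ = 360° × 5.7/29.5 ≈ 69.6°.
Delay after the Sun = 69.6° / (15°/h) ≈ 4.64 h.
06:00 + 4.64 h ≈ 10:38 → 11:00 to the nearest hour.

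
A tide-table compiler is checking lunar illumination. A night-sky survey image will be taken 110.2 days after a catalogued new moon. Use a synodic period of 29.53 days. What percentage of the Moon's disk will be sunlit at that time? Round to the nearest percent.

110.2 d spans 3 complete synodic months (3 × 29.53 = 88.59 d) plus 21.61 d.
Elongation θ = 360° × 21.61/29.53 ≈ 263.4°.
Illuminated fraction = (1 − cos 263.4°)/2 = (1 − (-0.114))/2 ≈ 0.557, so 56%.

56%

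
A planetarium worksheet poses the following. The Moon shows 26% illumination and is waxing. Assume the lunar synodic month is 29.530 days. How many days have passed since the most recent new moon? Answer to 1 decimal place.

5.0 days

Invert f = (1 − cos θ)/2 to get cos θ = 1 − 2(0.26) = 0.480, hence θ₀ = arccos 0.480 = 61.3°.
Before full moon the principal value applies: θ = 61.3°.
Age = 29.530 × 61.3°/360° ≈ 5.03 days.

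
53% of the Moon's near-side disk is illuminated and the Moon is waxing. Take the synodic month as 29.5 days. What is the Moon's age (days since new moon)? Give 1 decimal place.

7.7 days

cos θ = 1 − 2f = -0.060, giving a principal value of 93.4°.
Before full moon the principal value applies: θ = 93.4°.
That fraction of the synodic month is 93.4/360 × 29.5 d ≈ 7.66 d.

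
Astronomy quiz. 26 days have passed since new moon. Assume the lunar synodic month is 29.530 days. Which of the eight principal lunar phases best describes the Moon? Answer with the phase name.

At 26/29.530 of the cycle, θ ≈ 317° — the waning crescent range.

waning crescent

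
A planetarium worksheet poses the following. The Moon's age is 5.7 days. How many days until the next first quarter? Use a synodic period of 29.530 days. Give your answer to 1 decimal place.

1.7 days

First quarter occurs at elongation 90°, i.e. at age 29.530 × 90/360 = 7.383 d.
So 1.683 days remain (7.383 − 5.7).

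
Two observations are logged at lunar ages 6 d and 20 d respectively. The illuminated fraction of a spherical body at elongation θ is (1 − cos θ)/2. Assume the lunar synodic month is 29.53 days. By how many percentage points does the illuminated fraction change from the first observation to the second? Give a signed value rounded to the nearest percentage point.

First observation: θ = 360°·6/29.53 = 73.1°, so f = 0.355.
Second observation: θ = 243.8°, f = 0.721.
Δf = 0.721 − 0.355 = +0.366, i.e. +37 pp.

+37 pp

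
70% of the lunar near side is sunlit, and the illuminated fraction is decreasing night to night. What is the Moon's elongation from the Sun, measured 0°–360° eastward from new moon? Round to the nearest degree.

246°

Invert f = (1 − cos θ)/2 to get cos θ = 1 − 2(0.70) = -0.400, hence θ₀ = arccos -0.400 = 113.6°.
Waning ⇒ past full, so θ = 360° − 113.6° = 246.4°.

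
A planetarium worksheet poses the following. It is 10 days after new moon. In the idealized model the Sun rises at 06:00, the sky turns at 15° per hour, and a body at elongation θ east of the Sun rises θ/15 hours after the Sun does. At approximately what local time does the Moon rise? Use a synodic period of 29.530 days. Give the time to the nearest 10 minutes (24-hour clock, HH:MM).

Phase angle: θ = 360°·(10 d)/(29.530 d) = 121.9°.
The Moon trails the Sun by θ/15 = 121.9/15 ≈ 8.13 hours.
06:00 + 8.127 h ≈ 14:08 → 14:10 to the nearest ten minutes.

14:10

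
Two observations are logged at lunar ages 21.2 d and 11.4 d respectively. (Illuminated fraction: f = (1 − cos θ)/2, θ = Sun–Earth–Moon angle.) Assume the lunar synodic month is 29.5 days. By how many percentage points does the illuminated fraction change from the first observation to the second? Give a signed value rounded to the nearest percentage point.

+28 pp

θ₁ = 360° × 21.2/29.5 = 258.7°, f₁ = (1 − cos θ₁)/2 = 0.598.
θ₂ = 360° × 11.4/29.5 = 139.1°, f₂ = (1 − cos θ₂)/2 = 0.878.
Change = f₂ − f₁ = +0.280 → +28 percentage points.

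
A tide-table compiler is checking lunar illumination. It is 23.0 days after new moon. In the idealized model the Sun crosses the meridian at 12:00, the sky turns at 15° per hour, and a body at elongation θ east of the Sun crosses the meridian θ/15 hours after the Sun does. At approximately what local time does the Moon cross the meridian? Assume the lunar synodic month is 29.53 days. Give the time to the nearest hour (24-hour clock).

07:00

The Moon has covered 23.0/29.53 of its cycle, so θ ≈ 360° × 23.0/29.53 = 280.4°.
At 15° of sky rotation per hour, 280.4° corresponds to a 18.69 h lag.
12:00 + 18.69 h ≈ 06:42 → 07:00 to the nearest hour.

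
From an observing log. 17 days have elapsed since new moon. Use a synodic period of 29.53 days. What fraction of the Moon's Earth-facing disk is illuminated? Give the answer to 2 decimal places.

0.94

Phase angle: θ = 360°·(17 d)/(29.53 d) = 207.2°.
cos 207.2° = (-0.889), so f = (1 − (-0.889))/2 = 0.945.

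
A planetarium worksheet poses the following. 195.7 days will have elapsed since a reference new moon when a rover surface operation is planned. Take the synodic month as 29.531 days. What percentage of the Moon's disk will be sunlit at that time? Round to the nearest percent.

85%

Reduce mod P: 195.7 − 6×29.531 = 18.51 d into the current lunation.
Elongation θ = 360° × 18.51/29.531 ≈ 225.7°.
cos 225.7° = (-0.698), so f = (1 − (-0.698))/2 = 0.849, so 85%.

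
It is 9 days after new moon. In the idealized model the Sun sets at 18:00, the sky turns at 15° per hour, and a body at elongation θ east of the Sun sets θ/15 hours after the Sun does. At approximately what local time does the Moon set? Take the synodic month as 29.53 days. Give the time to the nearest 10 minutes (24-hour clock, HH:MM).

01:20

The Moon has covered 9/29.53 of its cycle, so θ ≈ 360° × 9/29.53 = 109.7°.
Delay after the Sun = 109.7° / (15°/h) ≈ 7.31 h.
18:00 + 7.315 h ≈ 01:19 → 01:20 to the nearest ten minutes.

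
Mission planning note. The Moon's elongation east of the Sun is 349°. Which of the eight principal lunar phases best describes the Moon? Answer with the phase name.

The new moon sector spans roughly -22°–22°; 349° falls inside it.

new moon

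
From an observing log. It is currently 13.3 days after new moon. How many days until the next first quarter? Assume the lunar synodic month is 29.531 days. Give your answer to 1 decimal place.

First quarter is 0.25 of the way through the cycle: age 0.25 × 29.531 = 7.383 d.
This lunation's first quarter (7.383 d) has passed, so add one period: 36.914 − 13.3 = 23.614 days.

23.6 days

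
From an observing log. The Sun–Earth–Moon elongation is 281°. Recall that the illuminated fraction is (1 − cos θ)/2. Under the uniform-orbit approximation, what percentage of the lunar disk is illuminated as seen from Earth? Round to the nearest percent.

40%

f = (1 − cos 281°)/2 = (1 − 0.191)/2 ≈ 0.405, i.e. 40%.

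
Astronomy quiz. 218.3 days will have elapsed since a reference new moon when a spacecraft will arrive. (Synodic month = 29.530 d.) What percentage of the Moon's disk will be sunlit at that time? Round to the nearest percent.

218.3 d spans 7 complete synodic months (7 × 29.530 = 206.71 d) plus 11.59 d.
The Moon has covered 11.59/29.530 of its cycle, so θ ≈ 360° × 11.59/29.530 = 141.3°.
Illuminated fraction = (1 − cos 141.3°)/2 = (1 − (-0.780))/2 ≈ 0.890, so 89%.

89%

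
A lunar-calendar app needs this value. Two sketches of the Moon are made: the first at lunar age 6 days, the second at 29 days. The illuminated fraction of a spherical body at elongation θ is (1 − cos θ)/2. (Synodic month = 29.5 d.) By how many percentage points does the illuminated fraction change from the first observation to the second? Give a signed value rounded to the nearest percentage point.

-35 percentage points

θ₁ = 360° × 6/29.5 = 73.2°, f₁ = (1 − cos θ₁)/2 = 0.356.
θ₂ = 360° × 29/29.5 = 353.9°, f₂ = (1 − cos θ₂)/2 = 0.003.
Change = f₂ − f₁ = -0.353 → -35 percentage points.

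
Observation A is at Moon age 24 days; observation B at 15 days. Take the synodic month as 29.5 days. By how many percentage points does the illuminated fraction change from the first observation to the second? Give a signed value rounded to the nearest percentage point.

θ₁ = 360° × 24/29.5 = 292.9°, f₁ = (1 − cos θ₁)/2 = 0.306.
θ₂ = 360° × 15/29.5 = 183.1°, f₂ = (1 − cos θ₂)/2 = 0.999.
Change = f₂ − f₁ = +0.694 → +69 percentage points.

+69 percentage points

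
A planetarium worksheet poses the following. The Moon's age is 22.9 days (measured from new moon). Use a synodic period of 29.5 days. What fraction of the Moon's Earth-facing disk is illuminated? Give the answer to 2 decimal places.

Phase angle: θ = 360°·(22.9 d)/(29.5 d) = 279.5°.
cos 279.5° = 0.164, so f = (1 − 0.164)/2 = 0.418.

0.42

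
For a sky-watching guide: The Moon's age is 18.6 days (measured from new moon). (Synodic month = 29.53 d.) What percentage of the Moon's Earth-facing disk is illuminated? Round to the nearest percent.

The Moon has covered 18.6/29.53 of its cycle, so θ ≈ 360° × 18.6/29.53 = 226.8°.
cos 226.8° = (-0.685), so f = (1 − (-0.685))/2 = 0.843, so 84%.

84%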